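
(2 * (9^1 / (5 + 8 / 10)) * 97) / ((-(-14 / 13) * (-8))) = -56745 / 1624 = -34.94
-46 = -46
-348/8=-87/2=-43.50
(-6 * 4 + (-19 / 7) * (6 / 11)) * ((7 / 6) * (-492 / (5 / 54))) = 8687736 / 55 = 157958.84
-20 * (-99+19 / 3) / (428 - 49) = 5560 / 1137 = 4.89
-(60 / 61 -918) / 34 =27969 / 1037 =26.97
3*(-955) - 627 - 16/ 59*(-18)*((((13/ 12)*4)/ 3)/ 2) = -205820/ 59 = -3488.47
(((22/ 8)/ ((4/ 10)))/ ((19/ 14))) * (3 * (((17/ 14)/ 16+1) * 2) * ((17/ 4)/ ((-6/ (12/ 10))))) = -135201/ 4864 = -27.80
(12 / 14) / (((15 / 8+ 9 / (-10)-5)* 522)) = -40 / 98049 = -0.00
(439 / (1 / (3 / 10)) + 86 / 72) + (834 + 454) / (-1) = -207919 / 180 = -1155.11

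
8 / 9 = 0.89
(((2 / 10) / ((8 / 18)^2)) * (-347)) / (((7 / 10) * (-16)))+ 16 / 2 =35275 / 896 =39.37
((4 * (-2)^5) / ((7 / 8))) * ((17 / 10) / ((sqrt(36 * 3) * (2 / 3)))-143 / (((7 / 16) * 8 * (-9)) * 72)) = -2176 * sqrt(3) / 105-36608 / 3969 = -45.12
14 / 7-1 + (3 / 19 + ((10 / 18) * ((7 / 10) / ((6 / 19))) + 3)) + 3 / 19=11383 / 2052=5.55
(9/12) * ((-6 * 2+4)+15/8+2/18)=-433/96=-4.51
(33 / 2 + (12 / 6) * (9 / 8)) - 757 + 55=-683.25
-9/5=-1.80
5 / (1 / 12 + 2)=12 / 5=2.40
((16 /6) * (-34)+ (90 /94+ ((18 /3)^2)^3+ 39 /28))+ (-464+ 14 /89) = 46103.84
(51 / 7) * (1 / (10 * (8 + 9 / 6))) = 51 / 665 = 0.08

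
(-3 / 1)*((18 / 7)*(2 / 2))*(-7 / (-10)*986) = -26622 / 5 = -5324.40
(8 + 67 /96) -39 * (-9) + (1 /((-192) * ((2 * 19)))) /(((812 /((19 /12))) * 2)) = 2691760511 /7483392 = 359.70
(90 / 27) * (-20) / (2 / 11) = -1100 / 3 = -366.67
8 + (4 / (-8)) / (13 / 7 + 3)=537 / 68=7.90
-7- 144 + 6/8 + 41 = -437/4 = -109.25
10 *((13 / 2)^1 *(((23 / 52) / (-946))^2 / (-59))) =-2645 / 10982409152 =-0.00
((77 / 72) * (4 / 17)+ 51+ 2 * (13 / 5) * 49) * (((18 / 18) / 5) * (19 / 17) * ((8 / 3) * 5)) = 35587684 / 39015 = 912.15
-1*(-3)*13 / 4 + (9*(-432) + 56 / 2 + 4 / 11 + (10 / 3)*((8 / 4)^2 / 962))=-3849.87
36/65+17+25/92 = 106597/5980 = 17.83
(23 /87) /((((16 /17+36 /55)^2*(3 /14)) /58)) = 140750225 /5008644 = 28.10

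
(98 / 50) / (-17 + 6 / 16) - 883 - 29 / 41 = -17212496 / 19475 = -883.83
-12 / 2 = -6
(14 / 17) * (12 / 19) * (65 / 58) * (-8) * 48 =-2096640 / 9367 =-223.83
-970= -970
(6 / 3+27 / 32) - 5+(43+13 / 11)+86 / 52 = 199877 / 4576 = 43.68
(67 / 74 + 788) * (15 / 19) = 875685 / 1406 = 622.82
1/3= 0.33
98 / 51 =1.92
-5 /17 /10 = -0.03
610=610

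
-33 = -33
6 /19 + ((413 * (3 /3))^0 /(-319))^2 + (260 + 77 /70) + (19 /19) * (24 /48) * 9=2570686477 /9667295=265.92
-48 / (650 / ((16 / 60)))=-32 / 1625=-0.02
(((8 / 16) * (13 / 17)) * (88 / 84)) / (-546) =-11 / 14994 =-0.00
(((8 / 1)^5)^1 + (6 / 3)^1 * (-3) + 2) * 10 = 327640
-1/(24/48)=-2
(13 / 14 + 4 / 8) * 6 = 60 / 7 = 8.57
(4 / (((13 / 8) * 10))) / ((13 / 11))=176 / 845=0.21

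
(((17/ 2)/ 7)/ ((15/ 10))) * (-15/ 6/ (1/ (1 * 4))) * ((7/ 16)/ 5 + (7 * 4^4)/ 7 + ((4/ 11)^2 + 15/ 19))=-803575261/ 386232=-2080.55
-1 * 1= -1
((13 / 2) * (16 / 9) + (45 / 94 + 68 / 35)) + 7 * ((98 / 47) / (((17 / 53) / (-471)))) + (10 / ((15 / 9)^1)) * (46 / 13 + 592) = -116776614457 / 6543810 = -17845.36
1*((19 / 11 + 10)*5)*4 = 2580 / 11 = 234.55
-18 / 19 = -0.95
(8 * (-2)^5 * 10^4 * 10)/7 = -25600000/7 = -3657142.86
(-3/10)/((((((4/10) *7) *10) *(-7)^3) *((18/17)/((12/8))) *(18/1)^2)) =17/124467840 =0.00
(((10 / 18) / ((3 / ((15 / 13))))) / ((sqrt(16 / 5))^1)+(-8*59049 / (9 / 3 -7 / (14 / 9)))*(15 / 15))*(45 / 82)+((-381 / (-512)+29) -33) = 125*sqrt(5) / 4264+3627902213 / 20992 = 172823.15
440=440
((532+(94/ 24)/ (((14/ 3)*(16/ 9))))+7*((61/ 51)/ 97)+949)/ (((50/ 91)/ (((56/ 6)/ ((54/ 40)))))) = 119519863099/ 6411312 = 18642.03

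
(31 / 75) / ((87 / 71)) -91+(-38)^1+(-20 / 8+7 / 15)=-1705583 / 13050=-130.70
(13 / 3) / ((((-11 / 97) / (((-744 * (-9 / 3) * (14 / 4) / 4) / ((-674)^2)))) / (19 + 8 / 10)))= -7388199 / 2271380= -3.25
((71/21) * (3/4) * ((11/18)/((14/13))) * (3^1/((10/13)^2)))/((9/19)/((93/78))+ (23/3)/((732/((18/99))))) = 18.28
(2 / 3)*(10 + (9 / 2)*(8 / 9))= 28 / 3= 9.33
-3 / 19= -0.16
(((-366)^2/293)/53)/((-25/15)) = -401868/77645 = -5.18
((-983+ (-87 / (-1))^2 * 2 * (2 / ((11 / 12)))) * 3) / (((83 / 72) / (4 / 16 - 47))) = -323594082 / 83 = -3898723.88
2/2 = 1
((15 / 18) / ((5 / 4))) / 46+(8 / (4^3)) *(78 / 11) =2735 / 3036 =0.90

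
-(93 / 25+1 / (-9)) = -812 / 225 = -3.61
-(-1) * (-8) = -8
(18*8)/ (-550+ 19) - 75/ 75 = -75/ 59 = -1.27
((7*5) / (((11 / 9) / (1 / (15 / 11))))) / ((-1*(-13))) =21 / 13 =1.62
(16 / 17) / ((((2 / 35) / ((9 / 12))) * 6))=35 / 17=2.06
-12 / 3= -4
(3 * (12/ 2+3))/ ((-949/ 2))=-54/ 949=-0.06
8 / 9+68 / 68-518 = -516.11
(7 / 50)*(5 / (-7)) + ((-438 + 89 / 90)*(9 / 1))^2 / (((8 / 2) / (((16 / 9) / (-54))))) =-773464388 / 6075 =-127319.24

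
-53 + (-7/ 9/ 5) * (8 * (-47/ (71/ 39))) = -22229/ 1065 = -20.87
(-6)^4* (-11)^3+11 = -1724965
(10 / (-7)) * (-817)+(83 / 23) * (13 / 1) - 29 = 1185.06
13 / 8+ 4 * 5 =173 / 8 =21.62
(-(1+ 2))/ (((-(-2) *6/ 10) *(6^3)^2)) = -5/ 93312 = -0.00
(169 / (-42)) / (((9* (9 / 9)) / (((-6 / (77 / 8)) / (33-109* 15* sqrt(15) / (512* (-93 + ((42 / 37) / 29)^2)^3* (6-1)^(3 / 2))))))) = 6592999155934352271690071655033459088018676100378918912 / 780641334230352870899296486380099527071780581529503167399-475927440652911176538599947892237354059383394304* sqrt(3) / 2341924002691058612697889459140298581215341744588509502197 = 0.01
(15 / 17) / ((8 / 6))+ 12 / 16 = 24 / 17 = 1.41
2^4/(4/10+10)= 20/13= 1.54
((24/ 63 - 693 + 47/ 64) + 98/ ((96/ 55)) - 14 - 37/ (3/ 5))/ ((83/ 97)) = -92744513/ 111552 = -831.40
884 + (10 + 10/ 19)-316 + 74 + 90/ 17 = 212476/ 323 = 657.82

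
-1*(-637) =637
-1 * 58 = -58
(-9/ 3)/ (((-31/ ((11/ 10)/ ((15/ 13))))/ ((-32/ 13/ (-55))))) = 16/ 3875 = 0.00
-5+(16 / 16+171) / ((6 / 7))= 587 / 3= 195.67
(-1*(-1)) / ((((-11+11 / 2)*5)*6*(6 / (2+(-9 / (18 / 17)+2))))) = 1 / 220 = 0.00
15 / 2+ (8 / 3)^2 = 263 / 18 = 14.61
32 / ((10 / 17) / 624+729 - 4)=169728 / 3845405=0.04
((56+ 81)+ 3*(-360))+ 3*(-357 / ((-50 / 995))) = 203699 / 10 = 20369.90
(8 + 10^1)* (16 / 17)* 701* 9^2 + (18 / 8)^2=261648225 / 272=961942.00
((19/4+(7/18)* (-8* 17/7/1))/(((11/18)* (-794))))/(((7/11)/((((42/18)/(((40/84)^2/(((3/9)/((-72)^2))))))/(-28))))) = -707/3292876800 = -0.00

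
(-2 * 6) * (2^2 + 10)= -168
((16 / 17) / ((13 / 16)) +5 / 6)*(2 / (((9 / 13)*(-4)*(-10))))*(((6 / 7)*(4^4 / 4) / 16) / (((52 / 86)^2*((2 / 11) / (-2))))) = -53715299 / 3619980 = -14.84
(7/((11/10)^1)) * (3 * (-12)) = -2520/11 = -229.09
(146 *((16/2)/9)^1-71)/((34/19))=10051/306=32.85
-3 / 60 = -1 / 20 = -0.05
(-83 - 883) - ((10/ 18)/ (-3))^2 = -704239/ 729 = -966.03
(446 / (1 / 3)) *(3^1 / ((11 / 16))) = 64224 / 11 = 5838.55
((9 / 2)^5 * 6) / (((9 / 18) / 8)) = 177147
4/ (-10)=-0.40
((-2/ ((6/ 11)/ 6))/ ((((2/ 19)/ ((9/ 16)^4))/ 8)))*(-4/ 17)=1371249/ 34816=39.39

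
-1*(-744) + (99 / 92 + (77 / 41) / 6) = 8434823 / 11316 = 745.39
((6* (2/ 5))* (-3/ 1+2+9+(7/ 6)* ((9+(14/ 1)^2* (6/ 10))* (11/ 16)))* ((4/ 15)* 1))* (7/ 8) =122689/ 2000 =61.34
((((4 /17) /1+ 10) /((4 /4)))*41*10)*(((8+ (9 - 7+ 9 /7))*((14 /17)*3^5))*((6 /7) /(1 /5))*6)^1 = 493025032800 /2023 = 243709853.09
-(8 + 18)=-26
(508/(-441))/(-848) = 0.00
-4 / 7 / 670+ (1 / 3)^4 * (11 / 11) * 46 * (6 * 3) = 10.22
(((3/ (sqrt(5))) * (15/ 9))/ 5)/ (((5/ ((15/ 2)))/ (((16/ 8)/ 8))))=0.17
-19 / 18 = -1.06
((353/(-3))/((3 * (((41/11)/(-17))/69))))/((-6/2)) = -4114.51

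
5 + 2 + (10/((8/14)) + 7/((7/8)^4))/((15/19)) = 455773/10290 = 44.29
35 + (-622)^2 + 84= 387003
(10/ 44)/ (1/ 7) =35/ 22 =1.59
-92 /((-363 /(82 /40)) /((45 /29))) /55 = 2829 /192995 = 0.01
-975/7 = -139.29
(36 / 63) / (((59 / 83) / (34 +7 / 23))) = 261948 / 9499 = 27.58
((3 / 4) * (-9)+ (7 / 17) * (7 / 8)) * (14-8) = -2607 / 68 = -38.34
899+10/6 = 2702/3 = 900.67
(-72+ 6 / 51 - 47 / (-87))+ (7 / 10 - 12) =-1222277 / 14790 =-82.64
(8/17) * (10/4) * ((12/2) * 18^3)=41167.06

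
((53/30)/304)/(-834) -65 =-494395253/7606080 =-65.00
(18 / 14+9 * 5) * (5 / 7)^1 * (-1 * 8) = -12960 / 49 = -264.49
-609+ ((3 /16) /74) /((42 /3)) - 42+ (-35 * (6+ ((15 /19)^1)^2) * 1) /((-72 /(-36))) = -4589122533 /5983936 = -766.91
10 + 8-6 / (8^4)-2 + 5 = 43005 / 2048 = 21.00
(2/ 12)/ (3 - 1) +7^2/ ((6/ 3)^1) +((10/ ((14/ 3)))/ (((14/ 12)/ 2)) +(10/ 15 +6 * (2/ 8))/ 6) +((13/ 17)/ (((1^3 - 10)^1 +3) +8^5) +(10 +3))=5111030486/ 122808357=41.62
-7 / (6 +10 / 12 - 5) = -42 / 11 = -3.82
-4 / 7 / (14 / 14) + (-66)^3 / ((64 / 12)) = -754685 / 14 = -53906.07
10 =10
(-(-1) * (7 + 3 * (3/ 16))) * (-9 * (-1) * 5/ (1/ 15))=81675/ 16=5104.69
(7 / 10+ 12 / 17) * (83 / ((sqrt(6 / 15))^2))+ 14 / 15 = 298507 / 1020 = 292.65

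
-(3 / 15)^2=-1 / 25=-0.04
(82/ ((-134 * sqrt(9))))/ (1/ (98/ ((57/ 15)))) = -20090/ 3819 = -5.26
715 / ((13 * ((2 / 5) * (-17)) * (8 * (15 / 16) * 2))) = -55 / 102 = -0.54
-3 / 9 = -1 / 3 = -0.33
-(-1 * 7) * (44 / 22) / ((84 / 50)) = 25 / 3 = 8.33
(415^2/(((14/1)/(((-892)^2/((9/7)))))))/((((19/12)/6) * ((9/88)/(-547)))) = -26384926699225600/171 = -154297816954535.67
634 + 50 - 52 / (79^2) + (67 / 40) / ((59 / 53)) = 10096510911 / 14728760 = 685.50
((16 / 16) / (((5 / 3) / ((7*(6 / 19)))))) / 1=126 / 95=1.33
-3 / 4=-0.75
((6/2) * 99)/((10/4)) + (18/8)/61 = 144981/1220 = 118.84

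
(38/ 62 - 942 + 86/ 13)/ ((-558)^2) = -41857/ 13942188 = -0.00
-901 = -901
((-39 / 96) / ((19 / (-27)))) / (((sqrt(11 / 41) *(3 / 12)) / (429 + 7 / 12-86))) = 25389 *sqrt(451) / 352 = 1531.76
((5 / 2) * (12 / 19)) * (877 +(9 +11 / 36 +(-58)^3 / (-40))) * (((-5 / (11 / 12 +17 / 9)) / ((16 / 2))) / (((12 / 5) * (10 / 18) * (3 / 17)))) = -264572445 / 30704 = -8616.87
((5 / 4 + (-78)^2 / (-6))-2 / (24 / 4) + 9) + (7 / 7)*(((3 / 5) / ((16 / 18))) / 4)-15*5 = -517879 / 480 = -1078.91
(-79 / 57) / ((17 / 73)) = -5767 / 969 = -5.95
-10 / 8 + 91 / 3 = 349 / 12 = 29.08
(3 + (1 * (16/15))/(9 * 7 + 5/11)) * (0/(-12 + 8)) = 0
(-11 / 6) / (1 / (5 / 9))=-55 / 54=-1.02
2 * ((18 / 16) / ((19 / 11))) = 99 / 76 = 1.30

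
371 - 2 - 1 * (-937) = 1306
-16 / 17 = -0.94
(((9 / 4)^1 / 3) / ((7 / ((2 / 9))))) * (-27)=-9 / 14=-0.64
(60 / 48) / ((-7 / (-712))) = 890 / 7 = 127.14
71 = 71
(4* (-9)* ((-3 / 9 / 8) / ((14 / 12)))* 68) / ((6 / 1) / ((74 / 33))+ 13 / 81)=26973 / 875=30.83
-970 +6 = -964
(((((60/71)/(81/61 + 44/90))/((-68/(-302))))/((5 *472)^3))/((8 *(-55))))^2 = 61850197809/484764310732812194094768038871040000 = 0.00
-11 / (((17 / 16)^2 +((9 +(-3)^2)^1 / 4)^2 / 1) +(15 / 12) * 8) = -2816 / 8033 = -0.35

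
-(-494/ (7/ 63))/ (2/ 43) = 95589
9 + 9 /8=81 /8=10.12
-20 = -20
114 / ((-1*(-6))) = 19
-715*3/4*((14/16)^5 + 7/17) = -1104878775/2228224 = -495.86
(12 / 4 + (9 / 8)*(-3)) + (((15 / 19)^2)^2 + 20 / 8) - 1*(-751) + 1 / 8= 392859673 / 521284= 753.64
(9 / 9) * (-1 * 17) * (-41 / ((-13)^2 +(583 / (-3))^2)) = 6273 / 341410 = 0.02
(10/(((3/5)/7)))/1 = 350/3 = 116.67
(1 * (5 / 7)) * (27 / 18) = 15 / 14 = 1.07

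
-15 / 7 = -2.14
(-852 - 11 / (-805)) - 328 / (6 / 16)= -4169867 / 2415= -1726.65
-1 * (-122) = 122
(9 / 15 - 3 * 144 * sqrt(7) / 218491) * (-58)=-174 / 5+ 25056 * sqrt(7) / 218491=-34.50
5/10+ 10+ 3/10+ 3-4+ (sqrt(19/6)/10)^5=361 * sqrt(114)/21600000+ 49/5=9.80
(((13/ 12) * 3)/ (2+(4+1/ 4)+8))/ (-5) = -13/ 285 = -0.05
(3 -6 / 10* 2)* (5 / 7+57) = 3636 / 35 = 103.89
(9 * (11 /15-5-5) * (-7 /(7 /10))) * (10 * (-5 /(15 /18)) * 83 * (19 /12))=-6576090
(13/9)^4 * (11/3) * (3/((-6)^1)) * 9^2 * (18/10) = -314171/270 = -1163.60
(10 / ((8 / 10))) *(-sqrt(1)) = -25 / 2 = -12.50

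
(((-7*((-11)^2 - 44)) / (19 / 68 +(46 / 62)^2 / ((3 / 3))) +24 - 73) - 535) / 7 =-66893476 / 379617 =-176.21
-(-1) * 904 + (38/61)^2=3365228/3721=904.39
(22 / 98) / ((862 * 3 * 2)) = 11 / 253428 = 0.00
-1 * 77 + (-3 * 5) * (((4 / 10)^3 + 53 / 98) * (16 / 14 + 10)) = -1527128 / 8575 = -178.09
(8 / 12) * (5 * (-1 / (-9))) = 10 / 27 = 0.37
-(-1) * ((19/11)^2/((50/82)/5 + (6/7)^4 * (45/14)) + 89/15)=3502272932/464492985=7.54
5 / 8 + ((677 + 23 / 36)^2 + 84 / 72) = 595118347 / 1296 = 459196.26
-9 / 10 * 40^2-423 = -1863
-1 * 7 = -7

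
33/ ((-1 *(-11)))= 3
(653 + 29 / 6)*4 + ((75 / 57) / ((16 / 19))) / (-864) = 36375527 / 13824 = 2631.33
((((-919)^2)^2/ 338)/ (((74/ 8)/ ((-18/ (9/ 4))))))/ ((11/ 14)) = -159775455329504/ 68783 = -2322891634.99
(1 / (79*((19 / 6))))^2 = 36 / 2253001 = 0.00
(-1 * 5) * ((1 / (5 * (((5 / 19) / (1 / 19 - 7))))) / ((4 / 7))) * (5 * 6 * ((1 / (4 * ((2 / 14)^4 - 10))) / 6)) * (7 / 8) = -1294139 / 256096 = -5.05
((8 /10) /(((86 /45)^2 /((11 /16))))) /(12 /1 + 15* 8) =135 /118336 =0.00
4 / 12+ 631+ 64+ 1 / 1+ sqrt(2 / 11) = sqrt(22) / 11+ 2089 / 3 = 696.76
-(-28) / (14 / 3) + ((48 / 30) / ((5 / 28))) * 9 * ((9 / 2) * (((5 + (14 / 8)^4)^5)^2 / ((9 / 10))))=28773899601396208541904908143689829503 / 188894659314785808547840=152327756146062.30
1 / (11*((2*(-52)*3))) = -0.00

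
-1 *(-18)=18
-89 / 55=-1.62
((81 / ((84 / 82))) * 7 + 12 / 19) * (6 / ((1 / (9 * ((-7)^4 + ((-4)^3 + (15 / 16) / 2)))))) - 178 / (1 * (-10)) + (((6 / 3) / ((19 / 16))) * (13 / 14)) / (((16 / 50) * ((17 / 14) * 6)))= 10844170772267 / 155040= 69944341.93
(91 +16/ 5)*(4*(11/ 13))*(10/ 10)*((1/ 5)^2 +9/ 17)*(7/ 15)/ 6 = 5851076/ 414375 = 14.12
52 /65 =4 /5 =0.80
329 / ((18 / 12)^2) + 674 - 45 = 6977 / 9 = 775.22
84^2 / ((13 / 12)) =84672 / 13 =6513.23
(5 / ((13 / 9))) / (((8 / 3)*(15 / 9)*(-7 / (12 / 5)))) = -243 / 910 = -0.27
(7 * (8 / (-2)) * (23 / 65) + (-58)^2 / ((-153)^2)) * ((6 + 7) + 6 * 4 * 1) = -361.27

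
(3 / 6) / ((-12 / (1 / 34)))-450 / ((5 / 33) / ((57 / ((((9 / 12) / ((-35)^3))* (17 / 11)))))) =6262070294.12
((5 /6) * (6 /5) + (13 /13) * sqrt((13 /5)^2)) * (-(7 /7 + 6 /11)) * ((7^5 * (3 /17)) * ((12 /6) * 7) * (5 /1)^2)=-63530460 /11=-5775496.36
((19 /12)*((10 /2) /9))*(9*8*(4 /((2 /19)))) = 7220 /3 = 2406.67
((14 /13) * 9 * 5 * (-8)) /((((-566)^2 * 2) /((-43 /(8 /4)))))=13545 /1041157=0.01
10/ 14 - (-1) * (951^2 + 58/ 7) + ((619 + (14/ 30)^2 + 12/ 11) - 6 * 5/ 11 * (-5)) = 2239983764/ 2475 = 905043.95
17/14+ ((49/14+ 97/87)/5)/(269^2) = 267557608/220339245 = 1.21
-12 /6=-2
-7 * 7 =-49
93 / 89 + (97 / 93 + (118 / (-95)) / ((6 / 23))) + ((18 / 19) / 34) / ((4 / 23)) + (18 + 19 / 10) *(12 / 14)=1088716253 / 74857188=14.54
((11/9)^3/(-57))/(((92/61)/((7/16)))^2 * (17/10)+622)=-110309045/2211604987842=-0.00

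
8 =8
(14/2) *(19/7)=19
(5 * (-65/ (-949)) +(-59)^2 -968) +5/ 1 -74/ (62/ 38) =5596371/ 2263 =2472.99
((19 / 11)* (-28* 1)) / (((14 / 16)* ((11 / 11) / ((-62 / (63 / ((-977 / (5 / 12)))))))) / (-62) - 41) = 63935130112 / 54200654101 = 1.18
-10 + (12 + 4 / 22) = 24 / 11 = 2.18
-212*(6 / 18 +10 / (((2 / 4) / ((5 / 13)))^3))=-6825764 / 6591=-1035.62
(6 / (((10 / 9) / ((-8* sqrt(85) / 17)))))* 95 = -4104* sqrt(85) / 17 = -2225.71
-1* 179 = -179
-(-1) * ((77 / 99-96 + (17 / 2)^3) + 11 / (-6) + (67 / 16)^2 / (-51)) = 20239109 / 39168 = 516.73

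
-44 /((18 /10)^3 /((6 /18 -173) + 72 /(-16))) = 2923250 /2187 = 1336.65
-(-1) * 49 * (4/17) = 196/17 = 11.53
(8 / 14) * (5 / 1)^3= 500 / 7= 71.43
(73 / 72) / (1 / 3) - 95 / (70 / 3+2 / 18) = -5117 / 5064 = -1.01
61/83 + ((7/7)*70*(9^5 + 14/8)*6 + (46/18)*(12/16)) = 24702112381/996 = 24801317.65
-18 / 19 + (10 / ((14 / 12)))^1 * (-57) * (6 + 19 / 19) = -64998 / 19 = -3420.95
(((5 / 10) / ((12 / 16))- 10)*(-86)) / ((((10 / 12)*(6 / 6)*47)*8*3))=602 / 705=0.85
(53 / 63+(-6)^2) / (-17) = -2321 / 1071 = -2.17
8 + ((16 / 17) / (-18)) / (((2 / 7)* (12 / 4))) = 3644 / 459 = 7.94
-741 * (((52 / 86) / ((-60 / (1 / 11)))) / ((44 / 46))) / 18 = 73853 / 1873080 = 0.04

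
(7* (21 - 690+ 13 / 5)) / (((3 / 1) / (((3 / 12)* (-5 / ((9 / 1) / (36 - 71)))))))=-204085 / 27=-7558.70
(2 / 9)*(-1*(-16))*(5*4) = 640 / 9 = 71.11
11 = 11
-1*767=-767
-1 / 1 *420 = -420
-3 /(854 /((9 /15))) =-9 /4270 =-0.00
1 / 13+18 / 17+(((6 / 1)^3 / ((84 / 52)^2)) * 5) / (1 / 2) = 8976059 / 10829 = 828.89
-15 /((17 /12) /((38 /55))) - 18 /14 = -11259 /1309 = -8.60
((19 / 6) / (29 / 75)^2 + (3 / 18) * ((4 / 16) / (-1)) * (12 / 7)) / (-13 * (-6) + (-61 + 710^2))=124267 / 2967736779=0.00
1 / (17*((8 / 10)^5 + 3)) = 3125 / 176783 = 0.02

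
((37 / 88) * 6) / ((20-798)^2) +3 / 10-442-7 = -59750004221 / 133162480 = -448.70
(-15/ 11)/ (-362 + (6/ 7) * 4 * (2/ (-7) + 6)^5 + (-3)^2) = -1764735/ 26576768933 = -0.00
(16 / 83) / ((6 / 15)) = 40 / 83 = 0.48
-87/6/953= -29/1906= -0.02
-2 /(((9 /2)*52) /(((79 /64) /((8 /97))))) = -7663 /59904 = -0.13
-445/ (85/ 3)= -267/ 17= -15.71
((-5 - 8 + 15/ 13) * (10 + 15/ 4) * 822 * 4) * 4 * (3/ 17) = -83548080/ 221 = -378045.61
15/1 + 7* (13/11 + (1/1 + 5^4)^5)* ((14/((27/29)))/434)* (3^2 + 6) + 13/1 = 1073322895210782167/3069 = 349730496973210.22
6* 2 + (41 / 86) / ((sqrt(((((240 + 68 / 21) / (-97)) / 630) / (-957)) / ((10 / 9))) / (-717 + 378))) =12 -1459395* sqrt(39514211) / 109822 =-83521.40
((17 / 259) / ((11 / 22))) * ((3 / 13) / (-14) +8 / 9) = 24293 / 212121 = 0.11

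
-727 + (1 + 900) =174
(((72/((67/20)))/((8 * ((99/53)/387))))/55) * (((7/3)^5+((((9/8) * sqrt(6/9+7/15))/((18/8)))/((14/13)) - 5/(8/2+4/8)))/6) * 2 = 29627 * sqrt(255)/283745+150751292/656667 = 231.24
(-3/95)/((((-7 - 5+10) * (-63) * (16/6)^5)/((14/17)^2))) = -567/449822720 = -0.00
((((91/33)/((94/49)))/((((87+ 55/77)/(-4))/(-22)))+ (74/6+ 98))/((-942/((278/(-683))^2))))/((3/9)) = -186966418850/3170286766851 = -0.06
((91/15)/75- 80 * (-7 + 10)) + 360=135091/1125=120.08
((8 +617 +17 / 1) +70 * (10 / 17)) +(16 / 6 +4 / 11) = 384962 / 561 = 686.21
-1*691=-691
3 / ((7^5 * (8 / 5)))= 15 / 134456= 0.00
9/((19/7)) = 3.32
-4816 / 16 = -301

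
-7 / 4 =-1.75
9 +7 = 16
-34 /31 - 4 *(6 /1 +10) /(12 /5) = -2582 /93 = -27.76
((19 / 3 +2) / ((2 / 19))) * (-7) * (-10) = 16625 / 3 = 5541.67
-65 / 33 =-1.97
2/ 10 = 1/ 5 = 0.20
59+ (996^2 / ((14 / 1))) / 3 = 165749 / 7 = 23678.43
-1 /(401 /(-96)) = 96 /401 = 0.24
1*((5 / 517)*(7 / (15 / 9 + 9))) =105 / 16544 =0.01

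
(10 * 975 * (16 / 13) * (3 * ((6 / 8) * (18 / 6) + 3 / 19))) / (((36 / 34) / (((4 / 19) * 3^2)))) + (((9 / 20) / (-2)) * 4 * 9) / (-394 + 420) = 14559450759 / 93860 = 155118.80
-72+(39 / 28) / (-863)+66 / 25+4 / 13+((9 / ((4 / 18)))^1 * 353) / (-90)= -447449467 / 1963325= -227.90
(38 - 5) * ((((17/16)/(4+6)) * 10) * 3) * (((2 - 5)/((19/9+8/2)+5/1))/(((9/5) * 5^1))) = -5049/1600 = -3.16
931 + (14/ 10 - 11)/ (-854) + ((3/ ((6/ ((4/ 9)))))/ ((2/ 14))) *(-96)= 5006647/ 6405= 781.68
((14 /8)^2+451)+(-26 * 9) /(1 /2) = -223 /16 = -13.94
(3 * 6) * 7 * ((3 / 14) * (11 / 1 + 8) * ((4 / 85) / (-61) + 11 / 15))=375.80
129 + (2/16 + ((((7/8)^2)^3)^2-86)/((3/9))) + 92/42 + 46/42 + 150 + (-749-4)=-727.99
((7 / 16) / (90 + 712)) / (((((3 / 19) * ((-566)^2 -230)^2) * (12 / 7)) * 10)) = 931 / 473411439432299520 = 0.00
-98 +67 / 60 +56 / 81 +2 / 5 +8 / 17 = -2625151 / 27540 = -95.32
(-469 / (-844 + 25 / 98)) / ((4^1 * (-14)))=-3283 / 330748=-0.01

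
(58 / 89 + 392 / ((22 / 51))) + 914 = 1785088 / 979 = 1823.38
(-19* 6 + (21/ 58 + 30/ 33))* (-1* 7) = 503447/ 638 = 789.10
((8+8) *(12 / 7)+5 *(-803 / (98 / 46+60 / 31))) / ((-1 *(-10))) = -19482257 / 202930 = -96.00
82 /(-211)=-82 /211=-0.39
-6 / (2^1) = -3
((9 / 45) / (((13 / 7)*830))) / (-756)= -1 / 5826600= -0.00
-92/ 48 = -23/ 12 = -1.92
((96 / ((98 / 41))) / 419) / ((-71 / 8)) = -15744 / 1457701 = -0.01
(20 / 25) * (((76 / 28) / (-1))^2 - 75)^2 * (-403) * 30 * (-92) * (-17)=-166133817552768 / 2401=-69193593316.44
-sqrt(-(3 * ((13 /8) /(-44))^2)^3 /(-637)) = -507 * sqrt(39) /305299456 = -0.00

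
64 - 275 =-211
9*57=513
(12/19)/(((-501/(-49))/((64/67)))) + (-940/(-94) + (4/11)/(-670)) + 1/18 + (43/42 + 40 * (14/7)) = 67134658852/736627815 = 91.14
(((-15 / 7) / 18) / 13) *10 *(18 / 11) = -150 / 1001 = -0.15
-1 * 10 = -10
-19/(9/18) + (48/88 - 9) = -511/11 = -46.45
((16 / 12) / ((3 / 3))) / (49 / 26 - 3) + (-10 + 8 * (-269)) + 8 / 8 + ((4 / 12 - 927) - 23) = -90244 / 29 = -3111.86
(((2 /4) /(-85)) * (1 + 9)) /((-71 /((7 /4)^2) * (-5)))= -49 /96560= -0.00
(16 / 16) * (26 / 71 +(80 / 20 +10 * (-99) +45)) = -940.63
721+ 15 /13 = 9388 /13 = 722.15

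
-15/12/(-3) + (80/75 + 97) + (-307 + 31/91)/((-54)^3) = 294003677/2985255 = 98.49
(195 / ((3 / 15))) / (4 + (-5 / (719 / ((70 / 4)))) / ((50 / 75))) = 2804100 / 10979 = 255.41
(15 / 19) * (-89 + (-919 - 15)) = -15345 / 19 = -807.63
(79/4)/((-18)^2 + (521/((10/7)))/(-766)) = 0.06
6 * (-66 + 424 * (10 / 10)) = 2148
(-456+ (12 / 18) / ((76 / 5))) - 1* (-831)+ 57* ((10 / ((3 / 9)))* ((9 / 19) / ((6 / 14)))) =258215 / 114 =2265.04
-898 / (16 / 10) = -2245 / 4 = -561.25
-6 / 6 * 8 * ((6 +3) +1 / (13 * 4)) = -938 / 13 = -72.15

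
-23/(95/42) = -10.17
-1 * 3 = -3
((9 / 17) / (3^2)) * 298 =298 / 17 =17.53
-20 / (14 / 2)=-2.86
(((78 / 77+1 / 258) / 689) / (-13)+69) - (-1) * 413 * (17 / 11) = 125851920559 / 177939762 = 707.27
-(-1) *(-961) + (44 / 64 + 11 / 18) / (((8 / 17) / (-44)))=-311737 / 288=-1082.42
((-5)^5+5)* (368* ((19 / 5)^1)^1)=-4363008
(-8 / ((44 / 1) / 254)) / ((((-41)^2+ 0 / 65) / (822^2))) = -343247472 / 18491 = -18562.95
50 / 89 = 0.56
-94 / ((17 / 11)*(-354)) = 517 / 3009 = 0.17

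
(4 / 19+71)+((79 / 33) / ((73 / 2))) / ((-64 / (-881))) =105622445 / 1464672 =72.11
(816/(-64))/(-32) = 51/128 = 0.40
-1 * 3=-3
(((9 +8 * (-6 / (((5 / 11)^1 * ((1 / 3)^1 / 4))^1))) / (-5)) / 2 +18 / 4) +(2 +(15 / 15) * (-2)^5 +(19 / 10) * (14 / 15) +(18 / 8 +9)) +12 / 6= 34603 / 300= 115.34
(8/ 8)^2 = 1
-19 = -19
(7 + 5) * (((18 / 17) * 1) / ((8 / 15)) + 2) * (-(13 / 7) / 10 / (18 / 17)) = -3523 / 420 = -8.39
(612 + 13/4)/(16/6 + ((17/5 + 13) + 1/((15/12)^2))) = 184575/5912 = 31.22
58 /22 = 29 /11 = 2.64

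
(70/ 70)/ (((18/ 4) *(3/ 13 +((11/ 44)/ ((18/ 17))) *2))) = 104/ 329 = 0.32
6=6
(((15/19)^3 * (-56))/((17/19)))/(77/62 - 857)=11718000/325610809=0.04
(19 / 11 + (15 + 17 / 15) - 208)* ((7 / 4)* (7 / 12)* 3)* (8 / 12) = -1537277 / 3960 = -388.20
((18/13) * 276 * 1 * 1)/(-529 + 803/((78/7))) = -29808/35641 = -0.84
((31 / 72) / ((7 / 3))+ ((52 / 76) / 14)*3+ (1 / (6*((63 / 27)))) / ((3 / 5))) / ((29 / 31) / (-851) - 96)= -12636499 / 2694691720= -0.00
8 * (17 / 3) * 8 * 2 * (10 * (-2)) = -43520 / 3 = -14506.67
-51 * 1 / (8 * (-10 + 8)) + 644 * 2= 20659 / 16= 1291.19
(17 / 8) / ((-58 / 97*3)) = -1649 / 1392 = -1.18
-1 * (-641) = 641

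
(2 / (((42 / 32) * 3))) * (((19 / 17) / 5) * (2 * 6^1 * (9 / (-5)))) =-7296 / 2975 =-2.45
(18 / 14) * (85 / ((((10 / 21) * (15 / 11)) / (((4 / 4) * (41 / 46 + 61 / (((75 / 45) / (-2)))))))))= -27989973 / 2300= -12169.55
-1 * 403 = -403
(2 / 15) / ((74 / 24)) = 8 / 185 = 0.04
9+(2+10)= 21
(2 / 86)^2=1 / 1849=0.00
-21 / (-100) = 21 / 100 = 0.21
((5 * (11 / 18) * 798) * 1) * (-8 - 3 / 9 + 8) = -7315 / 9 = -812.78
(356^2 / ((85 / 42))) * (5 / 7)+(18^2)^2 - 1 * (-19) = 2545331 / 17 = 149725.35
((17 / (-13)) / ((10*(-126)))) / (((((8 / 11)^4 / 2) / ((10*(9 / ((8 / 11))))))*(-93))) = -2737867 / 277315584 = -0.01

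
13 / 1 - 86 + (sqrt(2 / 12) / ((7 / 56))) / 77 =-73 + 4 * sqrt(6) / 231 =-72.96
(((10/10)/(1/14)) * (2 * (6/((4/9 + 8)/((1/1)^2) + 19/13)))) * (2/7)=5616/1159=4.85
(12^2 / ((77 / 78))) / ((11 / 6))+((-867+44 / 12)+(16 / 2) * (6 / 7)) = -1974130 / 2541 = -776.91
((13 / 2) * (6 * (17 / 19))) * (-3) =-1989 / 19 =-104.68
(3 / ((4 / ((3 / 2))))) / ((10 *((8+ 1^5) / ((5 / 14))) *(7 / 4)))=0.00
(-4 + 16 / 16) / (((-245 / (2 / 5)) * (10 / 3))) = 9 / 6125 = 0.00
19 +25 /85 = 328 /17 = 19.29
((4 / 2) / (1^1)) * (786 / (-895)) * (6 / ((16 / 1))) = -1179 / 1790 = -0.66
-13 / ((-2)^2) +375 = 1487 / 4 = 371.75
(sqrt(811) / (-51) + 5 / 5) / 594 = 1 / 594 - sqrt(811) / 30294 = 0.00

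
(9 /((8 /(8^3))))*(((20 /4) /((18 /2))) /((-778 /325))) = -52000 /389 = -133.68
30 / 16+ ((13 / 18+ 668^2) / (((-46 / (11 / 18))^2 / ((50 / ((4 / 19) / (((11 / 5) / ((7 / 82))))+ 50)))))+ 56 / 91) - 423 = -2349515531203699 / 6874603062912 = -341.77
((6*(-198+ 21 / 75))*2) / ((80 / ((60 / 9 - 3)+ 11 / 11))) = -34601 / 250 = -138.40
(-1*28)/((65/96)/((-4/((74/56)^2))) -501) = 8429568/150918041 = 0.06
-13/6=-2.17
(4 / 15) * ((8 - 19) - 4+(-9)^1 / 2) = -26 / 5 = -5.20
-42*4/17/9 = -56/51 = -1.10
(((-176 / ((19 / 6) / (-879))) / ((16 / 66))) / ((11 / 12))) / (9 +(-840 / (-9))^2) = 37593072 / 1491139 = 25.21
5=5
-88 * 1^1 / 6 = -44 / 3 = -14.67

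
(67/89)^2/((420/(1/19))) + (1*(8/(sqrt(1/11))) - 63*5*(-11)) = 8*sqrt(11) + 219021199189/63209580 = 3491.53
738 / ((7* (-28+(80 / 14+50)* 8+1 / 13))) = 3198 / 12673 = 0.25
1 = 1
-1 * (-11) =11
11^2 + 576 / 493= 60229 / 493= 122.17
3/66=1/22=0.05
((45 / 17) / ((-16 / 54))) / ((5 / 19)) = -4617 / 136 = -33.95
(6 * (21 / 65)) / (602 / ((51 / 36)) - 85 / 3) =6426 / 1314755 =0.00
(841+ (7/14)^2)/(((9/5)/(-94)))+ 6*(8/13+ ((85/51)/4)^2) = -41115869/936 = -43927.21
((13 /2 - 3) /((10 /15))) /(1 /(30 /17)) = 315 /34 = 9.26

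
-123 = -123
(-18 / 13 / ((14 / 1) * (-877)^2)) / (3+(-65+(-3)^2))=9 / 3709509167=0.00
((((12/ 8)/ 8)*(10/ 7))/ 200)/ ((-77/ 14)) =-3/ 12320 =-0.00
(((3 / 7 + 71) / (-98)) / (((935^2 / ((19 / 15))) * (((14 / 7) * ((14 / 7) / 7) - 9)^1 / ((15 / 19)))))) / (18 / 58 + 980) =290 / 2874040529591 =0.00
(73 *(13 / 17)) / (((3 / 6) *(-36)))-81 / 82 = -25651 / 6273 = -4.09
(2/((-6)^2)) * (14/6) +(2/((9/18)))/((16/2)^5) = 28699/221184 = 0.13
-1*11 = -11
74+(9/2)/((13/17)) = 2077/26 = 79.88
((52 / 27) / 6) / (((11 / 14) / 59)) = 21476 / 891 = 24.10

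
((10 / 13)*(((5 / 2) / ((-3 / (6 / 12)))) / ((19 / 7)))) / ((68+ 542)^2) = -7 / 22058088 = -0.00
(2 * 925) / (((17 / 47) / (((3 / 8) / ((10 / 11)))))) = 286935 / 136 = 2109.82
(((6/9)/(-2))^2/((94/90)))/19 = 5/893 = 0.01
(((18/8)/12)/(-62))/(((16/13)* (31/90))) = -1755/246016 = -0.01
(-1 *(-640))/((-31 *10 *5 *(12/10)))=-32/93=-0.34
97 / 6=16.17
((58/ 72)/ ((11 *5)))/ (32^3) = 0.00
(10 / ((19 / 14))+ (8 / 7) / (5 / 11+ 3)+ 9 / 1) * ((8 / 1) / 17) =17768 / 2261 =7.86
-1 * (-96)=96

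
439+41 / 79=34722 / 79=439.52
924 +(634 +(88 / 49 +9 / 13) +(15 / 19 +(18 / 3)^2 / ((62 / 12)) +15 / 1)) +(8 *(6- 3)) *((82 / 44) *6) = 7641818413 / 4127123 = 1851.61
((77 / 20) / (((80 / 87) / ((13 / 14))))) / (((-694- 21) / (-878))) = 38193 / 8000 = 4.77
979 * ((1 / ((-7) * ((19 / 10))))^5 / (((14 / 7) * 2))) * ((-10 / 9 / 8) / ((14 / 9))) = 15296875 / 291310571251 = 0.00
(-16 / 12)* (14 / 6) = -28 / 9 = -3.11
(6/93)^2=4/961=0.00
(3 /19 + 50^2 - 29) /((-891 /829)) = -38923208 /16929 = -2299.20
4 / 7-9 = -59 / 7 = -8.43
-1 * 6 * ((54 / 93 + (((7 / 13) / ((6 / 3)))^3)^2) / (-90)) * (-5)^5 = -3477581929375 / 28729167168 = -121.05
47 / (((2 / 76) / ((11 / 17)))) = 19646 / 17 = 1155.65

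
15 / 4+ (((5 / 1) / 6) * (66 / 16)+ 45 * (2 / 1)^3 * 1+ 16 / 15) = 88381 / 240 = 368.25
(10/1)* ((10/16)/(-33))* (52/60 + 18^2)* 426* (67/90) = -2107351/108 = -19512.51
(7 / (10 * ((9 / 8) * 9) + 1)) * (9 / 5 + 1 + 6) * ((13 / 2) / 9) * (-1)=-8008 / 18405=-0.44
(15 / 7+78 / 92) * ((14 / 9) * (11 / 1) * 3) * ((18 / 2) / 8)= 31779 / 184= 172.71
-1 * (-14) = 14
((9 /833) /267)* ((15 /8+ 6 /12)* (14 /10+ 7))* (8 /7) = 342 /370685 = 0.00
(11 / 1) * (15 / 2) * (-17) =-2805 / 2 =-1402.50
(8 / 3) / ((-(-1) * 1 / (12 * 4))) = 128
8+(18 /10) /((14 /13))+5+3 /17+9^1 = 28379 /1190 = 23.85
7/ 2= 3.50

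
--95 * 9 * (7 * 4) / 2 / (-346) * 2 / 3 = -3990 / 173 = -23.06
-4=-4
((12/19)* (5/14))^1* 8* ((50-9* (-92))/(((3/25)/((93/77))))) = 163308000/10241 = 15946.49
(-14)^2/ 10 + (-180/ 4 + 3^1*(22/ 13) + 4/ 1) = -1061/ 65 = -16.32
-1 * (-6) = 6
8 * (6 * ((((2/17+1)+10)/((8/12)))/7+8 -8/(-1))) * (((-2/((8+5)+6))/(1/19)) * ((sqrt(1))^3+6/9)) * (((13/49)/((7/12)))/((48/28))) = -650000/833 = -780.31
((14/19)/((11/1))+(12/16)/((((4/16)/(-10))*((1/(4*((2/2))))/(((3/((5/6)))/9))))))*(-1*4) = 40072/209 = 191.73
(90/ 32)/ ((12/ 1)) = 15/ 64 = 0.23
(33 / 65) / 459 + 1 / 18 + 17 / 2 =8.56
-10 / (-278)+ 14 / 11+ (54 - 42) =20349 / 1529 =13.31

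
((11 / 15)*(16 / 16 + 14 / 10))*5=44 / 5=8.80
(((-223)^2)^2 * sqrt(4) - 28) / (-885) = -4945946854 / 885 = -5588640.51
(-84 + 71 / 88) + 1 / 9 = -65801 / 792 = -83.08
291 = 291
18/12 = 3/2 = 1.50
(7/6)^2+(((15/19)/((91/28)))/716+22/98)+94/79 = 17102750267/6161346828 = 2.78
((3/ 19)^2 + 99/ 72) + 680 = 681.40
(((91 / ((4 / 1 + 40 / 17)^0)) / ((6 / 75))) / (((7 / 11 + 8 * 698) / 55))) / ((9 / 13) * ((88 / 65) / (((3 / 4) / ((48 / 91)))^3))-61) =-876430860930625 / 4746797837598714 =-0.18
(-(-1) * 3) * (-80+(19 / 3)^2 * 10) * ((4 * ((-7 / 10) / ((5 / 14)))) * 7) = -793016 / 15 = -52867.73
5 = 5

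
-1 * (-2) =2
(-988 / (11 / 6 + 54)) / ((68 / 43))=-63726 / 5695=-11.19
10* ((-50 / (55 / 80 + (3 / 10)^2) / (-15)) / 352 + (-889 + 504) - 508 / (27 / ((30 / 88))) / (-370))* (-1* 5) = 21927784075 / 1139193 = 19248.52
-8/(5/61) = -488/5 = -97.60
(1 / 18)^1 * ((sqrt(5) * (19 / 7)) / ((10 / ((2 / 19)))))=sqrt(5) / 630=0.00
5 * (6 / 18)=5 / 3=1.67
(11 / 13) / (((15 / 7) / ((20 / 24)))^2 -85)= -539 / 49933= -0.01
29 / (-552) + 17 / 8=2.07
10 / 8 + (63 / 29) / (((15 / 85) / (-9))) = -12707 / 116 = -109.54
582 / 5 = 116.40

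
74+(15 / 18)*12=84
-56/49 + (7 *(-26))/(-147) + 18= 380/21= 18.10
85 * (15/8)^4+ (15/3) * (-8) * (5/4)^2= 4047125/4096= 988.07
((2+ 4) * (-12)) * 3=-216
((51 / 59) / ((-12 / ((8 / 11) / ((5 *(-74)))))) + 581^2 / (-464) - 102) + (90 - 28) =-42757659977 / 55710160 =-767.50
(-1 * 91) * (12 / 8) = -273 / 2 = -136.50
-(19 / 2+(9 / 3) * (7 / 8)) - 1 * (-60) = 383 / 8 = 47.88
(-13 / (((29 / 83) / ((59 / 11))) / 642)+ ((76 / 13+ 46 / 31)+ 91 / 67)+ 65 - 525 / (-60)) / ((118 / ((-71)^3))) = 1578860779375655797 / 4065486568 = 388357150.61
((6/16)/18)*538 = 11.21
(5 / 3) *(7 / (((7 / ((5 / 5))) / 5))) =25 / 3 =8.33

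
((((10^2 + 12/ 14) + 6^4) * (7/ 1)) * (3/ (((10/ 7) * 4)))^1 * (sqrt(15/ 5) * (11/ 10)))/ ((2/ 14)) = 7905513 * sqrt(3)/ 200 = 68463.75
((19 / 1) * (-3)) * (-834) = 47538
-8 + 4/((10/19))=-2/5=-0.40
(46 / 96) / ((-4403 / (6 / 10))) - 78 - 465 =-191266343 / 352240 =-543.00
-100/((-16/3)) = 75/4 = 18.75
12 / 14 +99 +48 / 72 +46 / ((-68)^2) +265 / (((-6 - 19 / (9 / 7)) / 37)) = -198335455 / 534072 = -371.36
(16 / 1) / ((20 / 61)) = 244 / 5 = 48.80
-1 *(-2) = 2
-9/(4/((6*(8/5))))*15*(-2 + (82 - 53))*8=-69984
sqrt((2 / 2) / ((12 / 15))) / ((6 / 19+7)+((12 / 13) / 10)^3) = 5217875 * sqrt(5) / 76353958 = 0.15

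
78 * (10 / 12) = 65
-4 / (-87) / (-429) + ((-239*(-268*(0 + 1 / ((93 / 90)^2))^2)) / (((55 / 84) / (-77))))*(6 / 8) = -170790159375526084 / 34468574283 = -4954952.82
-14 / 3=-4.67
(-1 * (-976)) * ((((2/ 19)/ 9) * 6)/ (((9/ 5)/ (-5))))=-97600/ 513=-190.25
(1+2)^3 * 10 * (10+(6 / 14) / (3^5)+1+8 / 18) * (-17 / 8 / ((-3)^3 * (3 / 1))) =275825 / 3402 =81.08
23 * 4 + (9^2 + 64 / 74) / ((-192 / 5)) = 638423 / 7104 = 89.87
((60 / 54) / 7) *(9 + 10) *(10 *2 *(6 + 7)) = 49400 / 63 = 784.13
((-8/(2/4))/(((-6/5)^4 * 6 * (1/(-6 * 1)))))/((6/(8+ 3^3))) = 21875/486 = 45.01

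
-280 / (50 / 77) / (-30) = 14.37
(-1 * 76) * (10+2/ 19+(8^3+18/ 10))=-199084/ 5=-39816.80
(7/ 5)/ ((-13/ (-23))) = 161/ 65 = 2.48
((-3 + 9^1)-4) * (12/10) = 12/5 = 2.40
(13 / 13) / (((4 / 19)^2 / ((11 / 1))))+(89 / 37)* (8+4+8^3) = 893103 / 592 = 1508.62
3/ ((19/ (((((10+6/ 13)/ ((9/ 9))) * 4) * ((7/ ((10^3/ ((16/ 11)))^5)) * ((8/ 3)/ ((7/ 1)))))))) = 139264/ 1213976959228515625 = 0.00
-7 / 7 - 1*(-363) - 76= 286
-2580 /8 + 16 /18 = -5789 /18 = -321.61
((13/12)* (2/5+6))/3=104/45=2.31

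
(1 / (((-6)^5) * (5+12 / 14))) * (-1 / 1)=7 / 318816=0.00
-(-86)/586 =43/293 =0.15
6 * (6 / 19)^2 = 216 / 361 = 0.60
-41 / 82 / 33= -1 / 66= -0.02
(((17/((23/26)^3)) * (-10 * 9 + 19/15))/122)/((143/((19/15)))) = -26420108/166992075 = -0.16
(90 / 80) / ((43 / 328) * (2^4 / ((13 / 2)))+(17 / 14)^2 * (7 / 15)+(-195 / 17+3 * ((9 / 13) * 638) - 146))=8562645 / 8894625458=0.00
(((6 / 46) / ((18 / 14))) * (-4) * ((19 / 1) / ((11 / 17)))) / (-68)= 133 / 759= 0.18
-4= -4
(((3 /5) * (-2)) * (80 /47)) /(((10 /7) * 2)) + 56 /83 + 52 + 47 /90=3685183 /70218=52.48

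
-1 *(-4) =4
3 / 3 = 1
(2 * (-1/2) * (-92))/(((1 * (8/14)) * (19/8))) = 67.79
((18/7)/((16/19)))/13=171/728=0.23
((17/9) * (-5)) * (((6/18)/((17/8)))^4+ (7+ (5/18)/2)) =-67.43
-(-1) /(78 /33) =11 /26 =0.42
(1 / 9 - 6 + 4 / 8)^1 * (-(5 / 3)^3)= 12125 / 486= 24.95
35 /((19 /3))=105 /19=5.53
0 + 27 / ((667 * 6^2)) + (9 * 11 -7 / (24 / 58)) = 164251 / 2001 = 82.08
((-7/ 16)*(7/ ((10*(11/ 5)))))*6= -0.84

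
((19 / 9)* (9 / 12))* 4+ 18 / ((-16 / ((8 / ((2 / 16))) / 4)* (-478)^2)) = 2170571 / 342726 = 6.33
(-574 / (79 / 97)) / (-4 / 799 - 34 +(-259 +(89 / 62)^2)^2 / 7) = -4601455262674144 / 61352641188792265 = -0.08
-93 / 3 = -31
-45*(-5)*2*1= 450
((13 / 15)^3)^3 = 10604499373 / 38443359375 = 0.28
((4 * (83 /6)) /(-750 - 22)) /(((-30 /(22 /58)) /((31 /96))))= 28303 /96716160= 0.00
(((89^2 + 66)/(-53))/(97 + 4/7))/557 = -55909/20162843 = -0.00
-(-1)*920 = 920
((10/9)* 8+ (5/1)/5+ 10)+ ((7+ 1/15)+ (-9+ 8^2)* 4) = 11113/45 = 246.96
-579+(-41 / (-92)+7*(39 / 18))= -155495 / 276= -563.39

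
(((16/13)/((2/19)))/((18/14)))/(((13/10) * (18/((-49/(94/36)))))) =-521360/71487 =-7.29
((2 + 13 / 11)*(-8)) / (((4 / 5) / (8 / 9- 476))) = 1496600 / 99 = 15117.17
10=10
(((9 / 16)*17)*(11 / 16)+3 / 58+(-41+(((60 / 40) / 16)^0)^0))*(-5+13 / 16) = 16600523 / 118784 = 139.75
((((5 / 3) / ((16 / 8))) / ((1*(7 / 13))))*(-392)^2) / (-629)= -713440 / 1887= -378.08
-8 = -8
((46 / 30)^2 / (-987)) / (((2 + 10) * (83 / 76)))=-10051 / 55296675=-0.00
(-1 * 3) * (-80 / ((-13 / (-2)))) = 480 / 13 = 36.92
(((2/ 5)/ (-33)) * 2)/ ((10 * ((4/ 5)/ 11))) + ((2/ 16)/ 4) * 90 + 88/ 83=76481/ 19920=3.84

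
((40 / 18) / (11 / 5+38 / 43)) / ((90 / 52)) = 1720 / 4131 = 0.42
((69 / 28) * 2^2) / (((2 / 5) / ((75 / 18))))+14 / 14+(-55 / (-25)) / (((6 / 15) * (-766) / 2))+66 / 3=125.66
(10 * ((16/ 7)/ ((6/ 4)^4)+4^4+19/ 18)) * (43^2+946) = 4080881675/ 567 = 7197322.18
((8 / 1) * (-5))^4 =2560000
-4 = -4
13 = 13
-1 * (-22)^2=-484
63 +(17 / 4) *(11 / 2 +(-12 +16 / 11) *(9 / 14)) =35459 / 616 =57.56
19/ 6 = 3.17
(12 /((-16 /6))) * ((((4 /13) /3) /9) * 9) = -6 /13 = -0.46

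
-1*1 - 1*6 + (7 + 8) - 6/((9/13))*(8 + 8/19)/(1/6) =-8168/19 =-429.89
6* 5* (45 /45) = 30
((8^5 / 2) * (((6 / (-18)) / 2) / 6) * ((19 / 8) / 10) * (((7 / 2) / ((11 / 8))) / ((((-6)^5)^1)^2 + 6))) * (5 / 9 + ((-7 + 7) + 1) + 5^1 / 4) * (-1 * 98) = 24071936 / 19241202915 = 0.00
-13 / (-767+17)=13 / 750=0.02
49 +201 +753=1003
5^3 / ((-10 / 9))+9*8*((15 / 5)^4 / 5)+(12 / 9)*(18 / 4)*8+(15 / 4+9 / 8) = 44271 / 40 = 1106.78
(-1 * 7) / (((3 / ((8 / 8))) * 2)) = -7 / 6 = -1.17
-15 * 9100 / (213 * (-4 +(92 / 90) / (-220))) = 225225000 / 1407433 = 160.03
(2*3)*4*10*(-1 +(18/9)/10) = -192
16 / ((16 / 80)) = 80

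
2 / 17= 0.12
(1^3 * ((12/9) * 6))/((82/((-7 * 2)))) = -56/41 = -1.37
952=952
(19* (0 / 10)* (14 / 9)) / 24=0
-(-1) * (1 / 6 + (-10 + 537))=3163 / 6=527.17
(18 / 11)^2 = 324 / 121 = 2.68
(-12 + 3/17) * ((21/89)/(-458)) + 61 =42274415/692954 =61.01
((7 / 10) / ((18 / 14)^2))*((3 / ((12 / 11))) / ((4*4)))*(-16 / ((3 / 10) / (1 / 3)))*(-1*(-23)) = -29.76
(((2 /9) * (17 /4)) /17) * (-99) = -11 /2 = -5.50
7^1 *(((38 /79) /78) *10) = 1330 /3081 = 0.43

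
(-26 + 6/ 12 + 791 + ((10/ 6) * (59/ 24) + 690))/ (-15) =-97.31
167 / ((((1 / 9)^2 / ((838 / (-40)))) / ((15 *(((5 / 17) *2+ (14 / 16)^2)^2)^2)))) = -80047496731104103599 / 5604999430144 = -14281446.01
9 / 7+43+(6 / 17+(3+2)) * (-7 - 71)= -44416 / 119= -373.24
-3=-3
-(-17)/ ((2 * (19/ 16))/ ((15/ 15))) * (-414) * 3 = -8890.11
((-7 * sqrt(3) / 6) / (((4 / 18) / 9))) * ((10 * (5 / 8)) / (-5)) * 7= 6615 * sqrt(3) / 16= 716.09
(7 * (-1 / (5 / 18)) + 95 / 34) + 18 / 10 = -3503 / 170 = -20.61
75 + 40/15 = 233/3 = 77.67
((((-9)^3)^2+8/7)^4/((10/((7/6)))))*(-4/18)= -38304175454320423564290125/18522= -2068036683636779157989.96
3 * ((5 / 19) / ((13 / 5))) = 0.30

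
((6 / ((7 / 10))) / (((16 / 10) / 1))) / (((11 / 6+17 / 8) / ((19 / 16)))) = 1.61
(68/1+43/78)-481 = -412.45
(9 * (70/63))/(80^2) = 1/640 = 0.00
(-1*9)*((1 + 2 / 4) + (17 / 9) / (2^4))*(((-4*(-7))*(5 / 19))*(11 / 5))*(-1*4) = 17941 / 19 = 944.26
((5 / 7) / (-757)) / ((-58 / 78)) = 195 / 153671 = 0.00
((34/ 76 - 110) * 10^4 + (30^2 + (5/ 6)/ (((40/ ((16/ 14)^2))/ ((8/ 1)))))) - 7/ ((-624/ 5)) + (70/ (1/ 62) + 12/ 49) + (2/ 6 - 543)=-633710251063/ 580944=-1090828.46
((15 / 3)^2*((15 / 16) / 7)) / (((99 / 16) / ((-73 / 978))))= -9125 / 225918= -0.04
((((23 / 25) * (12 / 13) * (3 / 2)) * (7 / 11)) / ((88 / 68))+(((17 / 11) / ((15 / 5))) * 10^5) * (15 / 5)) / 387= 6077524633 / 15218775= 399.34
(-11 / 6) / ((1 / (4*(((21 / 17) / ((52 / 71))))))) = -5467 / 442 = -12.37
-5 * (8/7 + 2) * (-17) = 1870/7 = 267.14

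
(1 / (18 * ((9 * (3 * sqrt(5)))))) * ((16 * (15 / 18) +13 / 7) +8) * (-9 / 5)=-487 * sqrt(5) / 28350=-0.04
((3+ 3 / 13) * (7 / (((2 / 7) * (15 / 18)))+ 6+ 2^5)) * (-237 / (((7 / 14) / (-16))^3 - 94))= 36640063488 / 66737515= 549.02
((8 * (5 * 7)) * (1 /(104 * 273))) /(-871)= -5 /441597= -0.00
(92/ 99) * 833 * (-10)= -766360/ 99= -7741.01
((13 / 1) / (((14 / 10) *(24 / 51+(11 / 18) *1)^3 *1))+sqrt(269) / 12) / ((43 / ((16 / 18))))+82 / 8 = 2 *sqrt(269) / 1161+454164489551 / 43662687964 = 10.43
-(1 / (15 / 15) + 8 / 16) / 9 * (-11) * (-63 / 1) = -231 / 2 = -115.50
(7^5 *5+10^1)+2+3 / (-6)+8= 168109 / 2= 84054.50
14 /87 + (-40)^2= 139214 /87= 1600.16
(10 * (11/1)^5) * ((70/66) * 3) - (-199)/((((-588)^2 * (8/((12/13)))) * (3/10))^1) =23032272464195/4494672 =5124350.00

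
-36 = -36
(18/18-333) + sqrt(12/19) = -332 + 2* sqrt(57)/19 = -331.21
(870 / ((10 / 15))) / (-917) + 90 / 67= -4905 / 61439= -0.08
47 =47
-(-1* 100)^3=1000000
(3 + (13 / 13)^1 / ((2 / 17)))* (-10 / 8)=-115 / 8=-14.38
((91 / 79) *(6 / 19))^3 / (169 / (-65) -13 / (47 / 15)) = -1471202460 / 206287024561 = -0.01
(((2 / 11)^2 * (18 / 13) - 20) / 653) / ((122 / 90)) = -1412460 / 62657309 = -0.02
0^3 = 0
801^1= 801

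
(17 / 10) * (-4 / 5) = -34 / 25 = -1.36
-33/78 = -11/26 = -0.42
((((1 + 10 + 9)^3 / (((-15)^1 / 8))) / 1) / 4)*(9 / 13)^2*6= -518400 / 169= -3067.46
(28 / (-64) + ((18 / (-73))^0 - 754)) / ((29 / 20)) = -60275 / 116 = -519.61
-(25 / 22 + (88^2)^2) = -1319329817 / 22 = -59969537.14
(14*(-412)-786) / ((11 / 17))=-111418 / 11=-10128.91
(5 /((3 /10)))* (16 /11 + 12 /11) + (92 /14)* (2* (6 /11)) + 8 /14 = 11588 /231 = 50.16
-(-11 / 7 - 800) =5611 / 7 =801.57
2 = 2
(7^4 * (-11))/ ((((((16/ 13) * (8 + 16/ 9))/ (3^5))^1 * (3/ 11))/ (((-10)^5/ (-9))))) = -86908696875/ 4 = -21727174218.75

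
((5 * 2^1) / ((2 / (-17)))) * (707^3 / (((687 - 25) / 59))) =-1772267113645 / 662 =-2677140655.05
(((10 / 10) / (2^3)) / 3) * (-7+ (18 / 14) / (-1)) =-29 / 84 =-0.35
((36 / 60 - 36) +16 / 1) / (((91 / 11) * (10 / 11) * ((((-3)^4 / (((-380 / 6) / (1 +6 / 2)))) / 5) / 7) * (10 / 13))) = 223003 / 9720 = 22.94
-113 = -113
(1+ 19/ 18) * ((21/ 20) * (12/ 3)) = 259/ 30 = 8.63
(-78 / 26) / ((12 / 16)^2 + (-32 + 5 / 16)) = 8 / 83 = 0.10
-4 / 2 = -2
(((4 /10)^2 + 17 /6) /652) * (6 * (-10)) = -449 /1630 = -0.28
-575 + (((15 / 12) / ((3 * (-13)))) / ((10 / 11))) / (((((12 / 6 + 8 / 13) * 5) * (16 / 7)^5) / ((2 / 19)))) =-23369613496877 / 40642805760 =-575.00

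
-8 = -8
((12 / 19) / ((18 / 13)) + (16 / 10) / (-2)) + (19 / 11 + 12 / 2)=23147 / 3135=7.38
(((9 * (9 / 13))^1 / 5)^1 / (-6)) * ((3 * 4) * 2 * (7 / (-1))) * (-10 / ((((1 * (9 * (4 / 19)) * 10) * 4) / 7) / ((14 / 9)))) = -6517 / 130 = -50.13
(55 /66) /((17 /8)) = 20 /51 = 0.39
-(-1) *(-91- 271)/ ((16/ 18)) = -1629/ 4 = -407.25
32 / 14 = 16 / 7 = 2.29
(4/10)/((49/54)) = 108/245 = 0.44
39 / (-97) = -39 / 97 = -0.40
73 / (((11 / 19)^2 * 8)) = 27.22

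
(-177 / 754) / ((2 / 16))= -708 / 377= -1.88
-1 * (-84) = 84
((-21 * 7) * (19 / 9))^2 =866761 / 9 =96306.78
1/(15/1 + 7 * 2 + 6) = 1/35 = 0.03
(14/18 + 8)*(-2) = -158/9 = -17.56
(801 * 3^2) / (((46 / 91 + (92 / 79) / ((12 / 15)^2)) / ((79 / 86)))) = 909825462 / 319447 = 2848.13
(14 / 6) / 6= 7 / 18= 0.39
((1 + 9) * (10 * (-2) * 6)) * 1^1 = -1200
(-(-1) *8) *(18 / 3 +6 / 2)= 72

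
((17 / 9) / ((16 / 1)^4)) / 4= 17 / 2359296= 0.00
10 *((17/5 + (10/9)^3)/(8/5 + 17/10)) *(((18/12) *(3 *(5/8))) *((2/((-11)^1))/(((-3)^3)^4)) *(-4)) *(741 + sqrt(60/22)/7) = 869650 *sqrt(330)/1203198898671 + 214803550/5208653241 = 0.04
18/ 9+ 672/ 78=138/ 13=10.62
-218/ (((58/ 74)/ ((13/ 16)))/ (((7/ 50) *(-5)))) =367003/ 2320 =158.19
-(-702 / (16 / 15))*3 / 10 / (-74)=-2.67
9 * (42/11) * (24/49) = 16.83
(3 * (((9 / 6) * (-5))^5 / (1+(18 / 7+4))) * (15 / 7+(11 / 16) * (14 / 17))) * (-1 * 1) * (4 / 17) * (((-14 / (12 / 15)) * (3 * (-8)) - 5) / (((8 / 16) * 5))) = 487648603125 / 490144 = 994908.85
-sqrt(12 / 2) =-sqrt(6) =-2.45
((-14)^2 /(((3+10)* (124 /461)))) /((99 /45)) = 112945 /4433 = 25.48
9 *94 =846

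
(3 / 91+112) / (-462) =-10195 / 42042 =-0.24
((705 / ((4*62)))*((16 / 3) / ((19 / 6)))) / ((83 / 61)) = 172020 / 48887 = 3.52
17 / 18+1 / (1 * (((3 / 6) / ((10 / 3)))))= 137 / 18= 7.61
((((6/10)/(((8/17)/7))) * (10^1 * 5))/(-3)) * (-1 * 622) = 185045/2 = 92522.50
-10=-10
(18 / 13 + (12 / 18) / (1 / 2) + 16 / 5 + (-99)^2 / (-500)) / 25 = -266839 / 487500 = -0.55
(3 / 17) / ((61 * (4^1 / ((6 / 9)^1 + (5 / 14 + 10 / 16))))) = 277 / 232288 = 0.00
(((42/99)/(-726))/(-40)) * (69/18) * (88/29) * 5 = 161/189486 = 0.00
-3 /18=-0.17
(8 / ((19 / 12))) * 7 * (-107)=-71904 / 19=-3784.42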